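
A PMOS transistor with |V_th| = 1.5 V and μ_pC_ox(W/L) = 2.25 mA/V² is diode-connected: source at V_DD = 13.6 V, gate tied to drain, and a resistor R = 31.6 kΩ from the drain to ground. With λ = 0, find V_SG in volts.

With gate tied to drain, V_SG = V_SD ≥ V_SG − |V_th|, so the device is in saturation.
KCL at the drain: ½ k_p (V_SG − |V_th|)² = (V_DD − V_SG)/R.
Let x = V_SG − 1.5. Then 35.6 x² + x − 12.1 = 0, giving x = 0.57 V (positive root), so V_SG = 2.07 V.
I_D = (V_DD − V_SG)/R = (13.6 − 2.07) / 31.6 = 0.365 mA.

V_SG = 2.07 V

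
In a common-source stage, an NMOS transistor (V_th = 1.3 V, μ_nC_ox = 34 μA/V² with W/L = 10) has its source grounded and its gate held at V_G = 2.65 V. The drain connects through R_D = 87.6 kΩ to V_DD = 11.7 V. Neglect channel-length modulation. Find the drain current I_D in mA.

V_GS = V_G = 2.65 V, so V_ov = 2.65 − 1.3 = 1.35 V.
k_n = μ_nC_ox · (W/L) = 0.34 mA/V².
Assume saturation: I_D = ½ k_n V_ov² = 0.5 × 0.34 × 1.35² = 0.31 mA, giving V_DS = V_DD − I_D R_D = 11.7 − 0.31 × 87.6 = -15.4 V.
But -15.4 V < V_ov = 1.35 V, so the device is actually in triode.
In triode I_D = k_n[V_ov V_DS − ½ V_DS²] and I_D = (V_DD − V_DS)/R_D. Equating: 14.9 V_DS² − 41.21 V_DS + 11.7 = 0, giving V_DS = 0.321 V (the root below V_ov).
I_D = (11.7 − 0.321) / 87.6 = 0.13 mA.

I_D = 0.130 mA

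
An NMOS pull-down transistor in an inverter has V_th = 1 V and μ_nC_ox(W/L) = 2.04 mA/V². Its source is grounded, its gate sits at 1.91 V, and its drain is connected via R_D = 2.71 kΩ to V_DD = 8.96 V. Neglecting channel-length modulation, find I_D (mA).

V_GS = V_G = 1.91 V, so V_ov = 1.91 − 1 = 0.91 V.
Assume saturation: I_D = ½ k_n V_ov² = 0.5 × 2.04 × 0.91² = 0.845 mA, giving V_DS = V_DD − I_D R_D = 8.96 − 0.845 × 2.71 = 6.67 V.
V_DS = 6.67 V ≥ V_ov = 0.91 V, confirming saturation.

I_D = 0.845 mA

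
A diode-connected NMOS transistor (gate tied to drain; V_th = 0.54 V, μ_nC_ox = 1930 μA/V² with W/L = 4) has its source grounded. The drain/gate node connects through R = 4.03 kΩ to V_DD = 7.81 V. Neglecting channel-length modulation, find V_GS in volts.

V_GS = 1.19 V

With gate tied to drain, V_GS = V_DS ≥ V_GS − V_th, so the device is in saturation.
k_n = μ_nC_ox · (W/L) = 7.72 mA/V².
KCL at the drain: ½ k_n (V_GS − V_th)² = (V_DD − V_GS)/R.
Let x = V_GS − 0.54. Then 15.6 x² + x − 7.27 = 0, giving x = 0.652 V (positive root), so V_GS = 1.19 V.
I_D = (V_DD − V_GS)/R = (7.81 − 1.19) / 4.03 = 1.64 mA.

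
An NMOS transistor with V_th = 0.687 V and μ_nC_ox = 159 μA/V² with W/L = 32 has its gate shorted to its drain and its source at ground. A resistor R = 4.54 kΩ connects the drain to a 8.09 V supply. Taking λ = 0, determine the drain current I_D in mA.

With gate tied to drain, V_GS = V_DS ≥ V_GS − V_th, so the device is in saturation.
k_n = μ_nC_ox · (W/L) = 5.088 mA/V².
KCL at the drain: ½ k_n (V_GS − V_th)² = (V_DD − V_GS)/R.
Let x = V_GS − 0.687. Then 11.5 x² + x − 7.403 = 0, giving x = 0.758 V (positive root), so V_GS = 1.45 V.
I_D = (V_DD − V_GS)/R = (8.09 − 1.45) / 4.54 = 1.46 mA.

I_D = 1.46 mA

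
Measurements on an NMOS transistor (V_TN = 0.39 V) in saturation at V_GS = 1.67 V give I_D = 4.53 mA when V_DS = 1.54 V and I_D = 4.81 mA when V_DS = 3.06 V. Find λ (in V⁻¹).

With V_GS fixed, I_D ∝ (1 + λ V_DS) in saturation, so I_D2/I_D1 = (1 + λ V_DS2)/(1 + λ V_DS1).
4.81/4.53 = 1.062 = (1 + 3.06 λ)/(1 + 1.54 λ).
Solving: λ (I_D1 V_DS2 − I_D2 V_DS1) = I_D2 − I_D1, so λ = (4.81 − 4.53) / (4.53 × 3.06 − 4.81 × 1.54) = 0.28 / 6.45 = 0.0434 V⁻¹.

λ = 0.0434 V⁻¹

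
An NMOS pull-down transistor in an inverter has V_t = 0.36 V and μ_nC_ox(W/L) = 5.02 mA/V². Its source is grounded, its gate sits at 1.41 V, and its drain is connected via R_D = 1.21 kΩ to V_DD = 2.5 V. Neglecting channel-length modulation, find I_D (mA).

I_D = 1.73 mA

V_GS = V_G = 1.41 V, so V_ov = 1.41 − 0.36 = 1.05 V.
Assume saturation: I_D = ½ k_n V_ov² = 0.5 × 5.02 × 1.05² = 2.77 mA, giving V_DS = V_DD − I_D R_D = 2.5 − 2.77 × 1.21 = -0.848 V.
But -0.848 V < V_ov = 1.05 V, so the device is actually in triode.
In triode I_D = k_n[V_ov V_DS − ½ V_DS²] and I_D = (V_DD − V_DS)/R_D. Equating: 3.04 V_DS² − 7.378 V_DS + 2.5 = 0, giving V_DS = 0.407 V (the root below V_ov).
I_D = (2.5 − 0.407) / 1.21 = 1.73 mA.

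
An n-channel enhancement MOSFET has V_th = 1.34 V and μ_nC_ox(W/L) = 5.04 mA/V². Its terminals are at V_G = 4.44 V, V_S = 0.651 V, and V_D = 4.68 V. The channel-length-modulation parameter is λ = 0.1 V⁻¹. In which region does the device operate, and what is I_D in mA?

V_GS = V_G − V_S = 4.44 − 0.651 = 3.79 V; V_DS = V_D − V_S = 4.68 − 0.651 = 4.03 V.
V_ov = V_GS − V_th = 3.79 − 1.34 = 2.45 V.
Since V_DS = 4.03 V ≥ V_ov = 2.45 V, the device is in saturation.
I_D = ½ k_n V_ov² (1 + λ V_DS) = 0.5 × 5.04 × 2.45² × (1 + 0.1 × 4.03) = 21.2 mA.

Saturation; I_D = 21.2 mA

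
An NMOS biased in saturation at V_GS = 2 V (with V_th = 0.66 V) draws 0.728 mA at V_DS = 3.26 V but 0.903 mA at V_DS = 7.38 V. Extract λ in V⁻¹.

λ = 0.0721 V⁻¹

With V_GS fixed, I_D ∝ (1 + λ V_DS) in saturation, so I_D2/I_D1 = (1 + λ V_DS2)/(1 + λ V_DS1).
0.903/0.728 = 1.24 = (1 + 7.38 λ)/(1 + 3.26 λ).
Solving: λ (I_D1 V_DS2 − I_D2 V_DS1) = I_D2 − I_D1, so λ = (0.903 − 0.728) / (0.728 × 7.38 − 0.903 × 3.26) = 0.175 / 2.43 = 0.0721 V⁻¹.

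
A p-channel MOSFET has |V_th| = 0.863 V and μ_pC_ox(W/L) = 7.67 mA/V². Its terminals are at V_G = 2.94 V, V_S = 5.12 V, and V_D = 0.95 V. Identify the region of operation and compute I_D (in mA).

V_SG = V_S − V_G = 5.12 − 2.94 = 2.18 V; V_SD = V_S − V_D = 5.12 − 0.95 = 4.17 V.
V_ov = V_SG − |V_th| = 2.18 − 0.863 = 1.32 V.
Since V_SD = 4.17 V ≥ V_ov = 1.32 V, the device is in saturation.
I_D = ½ k_p V_ov² = 0.5 × 7.67 × 1.32² = 6.65 mA.

Saturation; I_D = 6.65 mA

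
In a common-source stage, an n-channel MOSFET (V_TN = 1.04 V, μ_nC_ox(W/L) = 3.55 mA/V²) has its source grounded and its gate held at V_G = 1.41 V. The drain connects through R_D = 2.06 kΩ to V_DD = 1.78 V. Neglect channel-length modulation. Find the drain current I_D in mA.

I_D = 0.243 mA

V_GS = V_G = 1.41 V, so V_ov = 1.41 − 1.04 = 0.37 V.
Assume saturation: I_D = ½ k_n V_ov² = 0.5 × 3.55 × 0.37² = 0.243 mA, giving V_DS = V_DD − I_D R_D = 1.78 − 0.243 × 2.06 = 1.28 V.
V_DS = 1.28 V ≥ V_ov = 0.37 V, confirming saturation.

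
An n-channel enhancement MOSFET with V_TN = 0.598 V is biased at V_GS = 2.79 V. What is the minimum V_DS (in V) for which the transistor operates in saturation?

V_DS,sat = 2.19 V

The boundary between triode and saturation is V_DS = V_GS − V_TN = V_ov.
V_ov = 2.79 − 0.598 = 2.19 V.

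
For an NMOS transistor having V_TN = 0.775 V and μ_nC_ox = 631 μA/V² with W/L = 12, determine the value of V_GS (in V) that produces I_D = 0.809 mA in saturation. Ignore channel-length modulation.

k_n = μ_nC_ox · (W/L) = 7.572 mA/V².
In saturation I_D = ½ k_n (V_GS − V_TN)², so V_GS − V_TN = √(2 I_D / k_n) = √(2 × 0.809 / 7.572) = 0.462 V.
V_GS = 0.775 + 0.462 = 1.24 V.

V_GS = 1.24 V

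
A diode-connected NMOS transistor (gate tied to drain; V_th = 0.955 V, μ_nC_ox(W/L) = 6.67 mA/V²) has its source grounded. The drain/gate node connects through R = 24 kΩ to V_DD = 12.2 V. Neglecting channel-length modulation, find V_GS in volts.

With gate tied to drain, V_GS = V_DS ≥ V_GS − V_th, so the device is in saturation.
KCL at the drain: ½ k_n (V_GS − V_th)² = (V_DD − V_GS)/R.
Let x = V_GS − 0.955. Then 80 x² + x − 11.24 = 0, giving x = 0.369 V (positive root), so V_GS = 1.32 V.
I_D = (V_DD − V_GS)/R = (12.2 − 1.32) / 24 = 0.453 mA.

V_GS = 1.32 V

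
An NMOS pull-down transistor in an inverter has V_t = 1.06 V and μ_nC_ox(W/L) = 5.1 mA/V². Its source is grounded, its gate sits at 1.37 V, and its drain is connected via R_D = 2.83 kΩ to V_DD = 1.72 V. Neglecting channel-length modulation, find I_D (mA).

I_D = 0.245 mA

V_GS = V_G = 1.37 V, so V_ov = 1.37 − 1.06 = 0.31 V.
Assume saturation: I_D = ½ k_n V_ov² = 0.5 × 5.1 × 0.31² = 0.245 mA, giving V_DS = V_DD − I_D R_D = 1.72 − 0.245 × 2.83 = 1.03 V.
V_DS = 1.03 V ≥ V_ov = 0.31 V, confirming saturation.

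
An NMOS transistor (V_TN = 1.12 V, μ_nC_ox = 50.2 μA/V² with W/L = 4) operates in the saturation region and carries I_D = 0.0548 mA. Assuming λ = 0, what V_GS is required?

k_n = μ_nC_ox · (W/L) = 0.2008 mA/V².
In saturation I_D = ½ k_n (V_GS − V_TN)², so V_GS − V_TN = √(2 I_D / k_n) = √(2 × 0.0548 / 0.2008) = 0.739 V.
V_GS = 1.12 + 0.739 = 1.86 V.

V_GS = 1.86 V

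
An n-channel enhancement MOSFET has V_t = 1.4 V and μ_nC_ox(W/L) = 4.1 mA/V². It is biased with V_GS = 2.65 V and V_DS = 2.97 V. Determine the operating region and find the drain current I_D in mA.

V_ov = V_GS − V_t = 2.65 − 1.4 = 1.25 V.
Since V_DS = 2.97 V ≥ V_ov = 1.25 V, the device is in saturation.
I_D = ½ k_n V_ov² = 0.5 × 4.1 × 1.25² = 3.2 mA.

Saturation; I_D = 3.20 mA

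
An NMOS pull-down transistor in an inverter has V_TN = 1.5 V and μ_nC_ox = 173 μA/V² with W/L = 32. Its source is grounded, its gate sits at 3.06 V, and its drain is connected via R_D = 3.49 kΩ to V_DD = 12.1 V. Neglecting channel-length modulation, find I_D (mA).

I_D = 3.34 mA

V_GS = V_G = 3.06 V, so V_ov = 3.06 − 1.5 = 1.56 V.
k_n = μ_nC_ox · (W/L) = 5.536 mA/V².
Assume saturation: I_D = ½ k_n V_ov² = 0.5 × 5.536 × 1.56² = 6.74 mA, giving V_DS = V_DD − I_D R_D = 12.1 − 6.74 × 3.49 = -11.4 V.
But -11.4 V < V_ov = 1.56 V, so the device is actually in triode.
In triode I_D = k_n[V_ov V_DS − ½ V_DS²] and I_D = (V_DD − V_DS)/R_D. Equating: 9.66 V_DS² − 31.14 V_DS + 12.1 = 0, giving V_DS = 0.452 V (the root below V_ov).
I_D = (12.1 − 0.452) / 3.49 = 3.34 mA.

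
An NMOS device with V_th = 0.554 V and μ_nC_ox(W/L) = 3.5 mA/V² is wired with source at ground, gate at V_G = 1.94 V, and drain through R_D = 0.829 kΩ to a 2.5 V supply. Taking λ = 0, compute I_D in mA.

V_GS = V_G = 1.94 V, so V_ov = 1.94 − 0.554 = 1.39 V.
Assume saturation: I_D = ½ k_n V_ov² = 0.5 × 3.5 × 1.39² = 3.36 mA, giving V_DS = V_DD − I_D R_D = 2.5 − 3.36 × 0.829 = -0.287 V.
But -0.287 V < V_ov = 1.39 V, so the device is actually in triode.
In triode I_D = k_n[V_ov V_DS − ½ V_DS²] and I_D = (V_DD − V_DS)/R_D. Equating: 1.45 V_DS² − 5.021 V_DS + 2.5 = 0, giving V_DS = 0.603 V (the root below V_ov).
I_D = (2.5 − 0.603) / 0.829 = 2.29 mA.

I_D = 2.29 mA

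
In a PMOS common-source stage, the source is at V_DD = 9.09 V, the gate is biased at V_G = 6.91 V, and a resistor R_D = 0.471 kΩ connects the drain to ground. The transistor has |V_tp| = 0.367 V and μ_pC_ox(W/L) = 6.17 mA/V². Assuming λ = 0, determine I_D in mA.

V_SG = V_DD − V_G = 9.09 − 6.91 = 2.18 V, so V_ov = 2.18 − 0.367 = 1.81 V.
Assume saturation: I_D = ½ k_p V_ov² = 0.5 × 6.17 × 1.81² = 10.1 mA, giving V_SD = V_DD − I_D R_D = 9.09 − 10.1 × 0.471 = 4.31 V.
V_SD = 4.31 V ≥ V_ov = 1.81 V, confirming saturation.

I_D = 10.1 mA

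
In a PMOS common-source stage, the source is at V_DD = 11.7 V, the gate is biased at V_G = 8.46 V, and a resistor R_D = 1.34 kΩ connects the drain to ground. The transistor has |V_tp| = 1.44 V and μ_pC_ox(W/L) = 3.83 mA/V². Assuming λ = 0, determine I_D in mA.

V_SG = V_DD − V_G = 11.7 − 8.46 = 3.24 V, so V_ov = 3.24 − 1.44 = 1.8 V.
Assume saturation: I_D = ½ k_p V_ov² = 0.5 × 3.83 × 1.8² = 6.2 mA, giving V_SD = V_DD − I_D R_D = 11.7 − 6.2 × 1.34 = 3.39 V.
V_SD = 3.39 V ≥ V_ov = 1.8 V, confirming saturation.

I_D = 6.20 mA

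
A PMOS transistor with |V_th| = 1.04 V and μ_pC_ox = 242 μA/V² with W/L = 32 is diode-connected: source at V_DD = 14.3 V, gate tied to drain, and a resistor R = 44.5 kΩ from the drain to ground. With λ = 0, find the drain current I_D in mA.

I_D = 0.292 mA

With gate tied to drain, V_SG = V_SD ≥ V_SG − |V_th|, so the device is in saturation.
k_p = μ_pC_ox · (W/L) = 7.744 mA/V².
KCL at the drain: ½ k_p (V_SG − |V_th|)² = (V_DD − V_SG)/R.
Let x = V_SG − 1.04. Then 172 x² + x − 13.26 = 0, giving x = 0.275 V (positive root), so V_SG = 1.31 V.
I_D = (V_DD − V_SG)/R = (14.3 − 1.31) / 44.5 = 0.292 mA.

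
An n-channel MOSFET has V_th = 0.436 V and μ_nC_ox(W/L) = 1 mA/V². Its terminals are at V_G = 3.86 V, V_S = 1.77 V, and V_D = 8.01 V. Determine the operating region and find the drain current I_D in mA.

V_GS = V_G − V_S = 3.86 − 1.77 = 2.09 V; V_DS = V_D − V_S = 8.01 − 1.77 = 6.24 V.
V_ov = V_GS − V_th = 2.09 − 0.436 = 1.65 V.
Since V_DS = 6.24 V ≥ V_ov = 1.65 V, the device is in saturation.
I_D = ½ k_n V_ov² = 0.5 × 1 × 1.65² = 1.37 mA.

Saturation; I_D = 1.37 mA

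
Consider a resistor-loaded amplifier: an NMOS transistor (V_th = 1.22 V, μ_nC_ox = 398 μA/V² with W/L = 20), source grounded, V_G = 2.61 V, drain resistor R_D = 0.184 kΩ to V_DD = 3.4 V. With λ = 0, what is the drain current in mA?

I_D = 7.69 mA

V_GS = V_G = 2.61 V, so V_ov = 2.61 − 1.22 = 1.39 V.
k_n = μ_nC_ox · (W/L) = 7.96 mA/V².
Assume saturation: I_D = ½ k_n V_ov² = 0.5 × 7.96 × 1.39² = 7.69 mA, giving V_DS = V_DD − I_D R_D = 3.4 − 7.69 × 0.184 = 1.99 V.
V_DS = 1.99 V ≥ V_ov = 1.39 V, confirming saturation.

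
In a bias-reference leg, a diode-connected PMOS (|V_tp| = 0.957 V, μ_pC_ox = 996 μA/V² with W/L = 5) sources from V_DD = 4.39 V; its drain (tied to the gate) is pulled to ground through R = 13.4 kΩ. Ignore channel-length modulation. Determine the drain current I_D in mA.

I_D = 0.233 mA

With gate tied to drain, V_SG = V_SD ≥ V_SG − |V_tp|, so the device is in saturation.
k_p = μ_pC_ox · (W/L) = 4.98 mA/V².
KCL at the drain: ½ k_p (V_SG − |V_tp|)² = (V_DD − V_SG)/R.
Let x = V_SG − 0.957. Then 33.4 x² + x − 3.433 = 0, giving x = 0.306 V (positive root), so V_SG = 1.26 V.
I_D = (V_DD − V_SG)/R = (4.39 − 1.26) / 13.4 = 0.233 mA.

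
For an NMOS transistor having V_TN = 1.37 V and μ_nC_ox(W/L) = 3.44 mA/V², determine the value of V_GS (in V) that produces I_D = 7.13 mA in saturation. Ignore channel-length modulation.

In saturation I_D = ½ k_n (V_GS − V_TN)², so V_GS − V_TN = √(2 I_D / k_n) = √(2 × 7.13 / 3.44) = 2.04 V.
V_GS = 1.37 + 2.04 = 3.41 V.

V_GS = 3.41 V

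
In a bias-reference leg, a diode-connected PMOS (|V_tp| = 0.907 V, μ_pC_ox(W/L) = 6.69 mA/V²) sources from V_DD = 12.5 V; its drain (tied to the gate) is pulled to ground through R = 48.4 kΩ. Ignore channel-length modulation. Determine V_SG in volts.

With gate tied to drain, V_SG = V_SD ≥ V_SG − |V_tp|, so the device is in saturation.
KCL at the drain: ½ k_p (V_SG − |V_tp|)² = (V_DD − V_SG)/R.
Let x = V_SG − 0.907. Then 162 x² + x − 11.59 = 0, giving x = 0.265 V (positive root), so V_SG = 1.17 V.
I_D = (V_DD − V_SG)/R = (12.5 − 1.17) / 48.4 = 0.234 mA.

V_SG = 1.17 V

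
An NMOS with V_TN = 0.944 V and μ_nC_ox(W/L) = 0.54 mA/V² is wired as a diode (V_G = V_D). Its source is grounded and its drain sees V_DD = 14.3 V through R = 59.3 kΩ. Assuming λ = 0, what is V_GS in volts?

With gate tied to drain, V_GS = V_DS ≥ V_GS − V_TN, so the device is in saturation.
KCL at the drain: ½ k_n (V_GS − V_TN)² = (V_DD − V_GS)/R.
Let x = V_GS − 0.944. Then 16 x² + x − 13.36 = 0, giving x = 0.883 V (positive root), so V_GS = 1.83 V.
I_D = (V_DD − V_GS)/R = (14.3 − 1.83) / 59.3 = 0.21 mA.

V_GS = 1.83 V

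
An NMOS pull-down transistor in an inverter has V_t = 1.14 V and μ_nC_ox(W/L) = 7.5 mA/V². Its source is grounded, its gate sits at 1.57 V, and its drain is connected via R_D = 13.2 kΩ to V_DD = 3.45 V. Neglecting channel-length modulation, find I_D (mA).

I_D = 0.255 mA

V_GS = V_G = 1.57 V, so V_ov = 1.57 − 1.14 = 0.43 V.
Assume saturation: I_D = ½ k_n V_ov² = 0.5 × 7.5 × 0.43² = 0.693 mA, giving V_DS = V_DD − I_D R_D = 3.45 − 0.693 × 13.2 = -5.7 V.
But -5.7 V < V_ov = 0.43 V, so the device is actually in triode.
In triode I_D = k_n[V_ov V_DS − ½ V_DS²] and I_D = (V_DD − V_DS)/R_D. Equating: 49.5 V_DS² − 43.57 V_DS + 3.45 = 0, giving V_DS = 0.088 V (the root below V_ov).
I_D = (3.45 − 0.088) / 13.2 = 0.255 mA.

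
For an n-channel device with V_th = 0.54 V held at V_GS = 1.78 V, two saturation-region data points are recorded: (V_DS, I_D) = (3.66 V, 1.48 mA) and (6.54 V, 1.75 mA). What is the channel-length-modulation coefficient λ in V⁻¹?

λ = 0.0825 V⁻¹

With V_GS fixed, I_D ∝ (1 + λ V_DS) in saturation, so I_D2/I_D1 = (1 + λ V_DS2)/(1 + λ V_DS1).
1.75/1.48 = 1.182 = (1 + 6.54 λ)/(1 + 3.66 λ).
Solving: λ (I_D1 V_DS2 − I_D2 V_DS1) = I_D2 − I_D1, so λ = (1.75 − 1.48) / (1.48 × 6.54 − 1.75 × 3.66) = 0.27 / 3.27 = 0.0825 V⁻¹.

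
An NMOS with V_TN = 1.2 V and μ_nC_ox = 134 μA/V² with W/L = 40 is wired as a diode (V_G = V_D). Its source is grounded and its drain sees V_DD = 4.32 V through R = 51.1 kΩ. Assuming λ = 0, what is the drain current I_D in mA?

I_D = 0.0582 mA

With gate tied to drain, V_GS = V_DS ≥ V_GS − V_TN, so the device is in saturation.
k_n = μ_nC_ox · (W/L) = 5.36 mA/V².
KCL at the drain: ½ k_n (V_GS − V_TN)² = (V_DD − V_GS)/R.
Let x = V_GS − 1.2. Then 137 x² + x − 3.12 = 0, giving x = 0.147 V (positive root), so V_GS = 1.35 V.
I_D = (V_DD − V_GS)/R = (4.32 − 1.35) / 51.1 = 0.0582 mA.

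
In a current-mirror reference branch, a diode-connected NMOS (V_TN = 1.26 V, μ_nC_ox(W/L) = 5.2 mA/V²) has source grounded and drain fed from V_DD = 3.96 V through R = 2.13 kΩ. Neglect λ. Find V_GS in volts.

With gate tied to drain, V_GS = V_DS ≥ V_GS − V_TN, so the device is in saturation.
KCL at the drain: ½ k_n (V_GS − V_TN)² = (V_DD − V_GS)/R.
Let x = V_GS − 1.26. Then 5.54 x² + x − 2.7 = 0, giving x = 0.614 V (positive root), so V_GS = 1.87 V.
I_D = (V_DD − V_GS)/R = (3.96 − 1.87) / 2.13 = 0.979 mA.

V_GS = 1.87 V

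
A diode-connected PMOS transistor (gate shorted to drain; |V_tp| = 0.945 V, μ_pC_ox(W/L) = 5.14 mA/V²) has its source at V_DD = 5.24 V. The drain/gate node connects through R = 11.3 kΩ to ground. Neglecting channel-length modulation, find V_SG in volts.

With gate tied to drain, V_SG = V_SD ≥ V_SG − |V_tp|, so the device is in saturation.
KCL at the drain: ½ k_p (V_SG − |V_tp|)² = (V_DD − V_SG)/R.
Let x = V_SG − 0.945. Then 29 x² + x − 4.295 = 0, giving x = 0.368 V (positive root), so V_SG = 1.31 V.
I_D = (V_DD − V_SG)/R = (5.24 − 1.31) / 11.3 = 0.348 mA.

V_SG = 1.31 V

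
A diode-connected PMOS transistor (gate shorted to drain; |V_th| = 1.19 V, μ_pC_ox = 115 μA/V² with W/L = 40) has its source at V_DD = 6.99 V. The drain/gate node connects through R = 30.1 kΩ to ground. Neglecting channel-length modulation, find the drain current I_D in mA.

I_D = 0.183 mA

With gate tied to drain, V_SG = V_SD ≥ V_SG − |V_th|, so the device is in saturation.
k_p = μ_pC_ox · (W/L) = 4.6 mA/V².
KCL at the drain: ½ k_p (V_SG − |V_th|)² = (V_DD − V_SG)/R.
Let x = V_SG − 1.19. Then 69.2 x² + x − 5.8 = 0, giving x = 0.282 V (positive root), so V_SG = 1.47 V.
I_D = (V_DD − V_SG)/R = (6.99 − 1.47) / 30.1 = 0.183 mA.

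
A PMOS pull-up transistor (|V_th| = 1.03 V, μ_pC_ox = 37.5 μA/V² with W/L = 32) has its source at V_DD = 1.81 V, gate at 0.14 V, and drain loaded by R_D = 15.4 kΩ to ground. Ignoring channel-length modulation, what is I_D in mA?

V_SG = V_DD − V_G = 1.81 − 0.14 = 1.67 V, so V_ov = 1.67 − 1.03 = 0.64 V.
k_p = μ_pC_ox · (W/L) = 1.2 mA/V².
Assume saturation: I_D = ½ k_p V_ov² = 0.5 × 1.2 × 0.64² = 0.246 mA, giving V_SD = V_DD − I_D R_D = 1.81 − 0.246 × 15.4 = -1.97 V.
But -1.97 V < V_ov = 0.64 V, so the device is actually in triode.
In triode I_D = k_p[V_ov V_SD − ½ V_SD²] and I_D = (V_DD − V_SD)/R_D. Equating: 9.24 V_SD² − 12.83 V_SD + 1.81 = 0, giving V_SD = 0.159 V (the root below V_ov).
I_D = (1.81 − 0.159) / 15.4 = 0.107 mA.

I_D = 0.107 mA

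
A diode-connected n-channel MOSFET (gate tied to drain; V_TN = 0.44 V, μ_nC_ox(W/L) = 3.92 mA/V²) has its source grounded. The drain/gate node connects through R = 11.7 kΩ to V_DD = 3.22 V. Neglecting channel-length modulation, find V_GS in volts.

V_GS = 0.767 V

With gate tied to drain, V_GS = V_DS ≥ V_GS − V_TN, so the device is in saturation.
KCL at the drain: ½ k_n (V_GS − V_TN)² = (V_DD − V_GS)/R.
Let x = V_GS − 0.44. Then 22.9 x² + x − 2.78 = 0, giving x = 0.327 V (positive root), so V_GS = 0.767 V.
I_D = (V_DD − V_GS)/R = (3.22 − 0.767) / 11.7 = 0.21 mA.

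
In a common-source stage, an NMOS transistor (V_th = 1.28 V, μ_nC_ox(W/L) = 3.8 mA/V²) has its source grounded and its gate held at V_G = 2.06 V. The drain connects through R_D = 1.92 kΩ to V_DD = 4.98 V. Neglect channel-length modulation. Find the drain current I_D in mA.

V_GS = V_G = 2.06 V, so V_ov = 2.06 − 1.28 = 0.78 V.
Assume saturation: I_D = ½ k_n V_ov² = 0.5 × 3.8 × 0.78² = 1.16 mA, giving V_DS = V_DD − I_D R_D = 4.98 − 1.16 × 1.92 = 2.76 V.
V_DS = 2.76 V ≥ V_ov = 0.78 V, confirming saturation.

I_D = 1.16 mA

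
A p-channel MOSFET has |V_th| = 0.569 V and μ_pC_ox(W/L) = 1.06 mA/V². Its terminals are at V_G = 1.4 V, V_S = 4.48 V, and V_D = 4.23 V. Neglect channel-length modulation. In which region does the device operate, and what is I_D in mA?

Triode; I_D = 0.632 mA

V_SG = V_S − V_G = 4.48 − 1.4 = 3.08 V; V_SD = V_S − V_D = 4.48 − 4.23 = 0.25 V.
V_ov = V_SG − |V_th| = 3.08 − 0.569 = 2.51 V.
Since V_SD = 0.25 V < V_ov = 2.51 V, the device is in the triode region.
I_D = k_p [V_ov · V_SD − ½ V_SD²] = 1.06 × [2.51 × 0.25 − 0.5 × 0.25²] = 0.632 mA.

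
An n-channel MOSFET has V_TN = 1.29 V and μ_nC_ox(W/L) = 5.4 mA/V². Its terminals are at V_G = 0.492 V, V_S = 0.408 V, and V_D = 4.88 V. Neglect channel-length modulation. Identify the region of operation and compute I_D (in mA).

V_GS = V_G − V_S = 0.492 − 0.408 = 0.084 V; V_DS = V_D − V_S = 4.88 − 0.408 = 4.47 V.
V_GS = 0.084 V < V_TN = 1.29 V, so the transistor is in cutoff.

Cutoff; I_D = 0 mA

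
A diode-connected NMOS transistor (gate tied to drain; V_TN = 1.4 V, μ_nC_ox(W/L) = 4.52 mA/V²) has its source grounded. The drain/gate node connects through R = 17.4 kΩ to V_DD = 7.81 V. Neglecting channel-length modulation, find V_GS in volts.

With gate tied to drain, V_GS = V_DS ≥ V_GS − V_TN, so the device is in saturation.
KCL at the drain: ½ k_n (V_GS − V_TN)² = (V_DD − V_GS)/R.
Let x = V_GS − 1.4. Then 39.3 x² + x − 6.41 = 0, giving x = 0.391 V (positive root), so V_GS = 1.79 V.
I_D = (V_DD − V_GS)/R = (7.81 − 1.79) / 17.4 = 0.346 mA.

V_GS = 1.79 V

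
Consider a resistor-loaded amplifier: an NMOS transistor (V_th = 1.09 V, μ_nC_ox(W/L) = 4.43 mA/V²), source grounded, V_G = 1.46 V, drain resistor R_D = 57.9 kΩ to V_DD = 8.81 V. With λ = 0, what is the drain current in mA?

V_GS = V_G = 1.46 V, so V_ov = 1.46 − 1.09 = 0.37 V.
Assume saturation: I_D = ½ k_n V_ov² = 0.5 × 4.43 × 0.37² = 0.303 mA, giving V_DS = V_DD − I_D R_D = 8.81 − 0.303 × 57.9 = -8.75 V.
But -8.75 V < V_ov = 0.37 V, so the device is actually in triode.
In triode I_D = k_n[V_ov V_DS − ½ V_DS²] and I_D = (V_DD − V_DS)/R_D. Equating: 128 V_DS² − 95.9 V_DS + 8.81 = 0, giving V_DS = 0.107 V (the root below V_ov).
I_D = (8.81 − 0.107) / 57.9 = 0.15 mA.

I_D = 0.150 mA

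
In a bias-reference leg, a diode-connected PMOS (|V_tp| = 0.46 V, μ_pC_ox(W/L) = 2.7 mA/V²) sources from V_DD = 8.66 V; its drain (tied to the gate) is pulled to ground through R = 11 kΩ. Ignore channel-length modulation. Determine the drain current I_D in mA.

I_D = 0.681 mA

With gate tied to drain, V_SG = V_SD ≥ V_SG − |V_tp|, so the device is in saturation.
KCL at the drain: ½ k_p (V_SG − |V_tp|)² = (V_DD − V_SG)/R.
Let x = V_SG − 0.46. Then 14.9 x² + x − 8.2 = 0, giving x = 0.71 V (positive root), so V_SG = 1.17 V.
I_D = (V_DD − V_SG)/R = (8.66 − 1.17) / 11 = 0.681 mA.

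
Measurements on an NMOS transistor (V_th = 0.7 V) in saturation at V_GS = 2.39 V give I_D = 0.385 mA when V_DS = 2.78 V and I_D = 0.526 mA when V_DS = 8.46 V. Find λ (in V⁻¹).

λ = 0.0786 V⁻¹

With V_GS fixed, I_D ∝ (1 + λ V_DS) in saturation, so I_D2/I_D1 = (1 + λ V_DS2)/(1 + λ V_DS1).
0.526/0.385 = 1.366 = (1 + 8.46 λ)/(1 + 2.78 λ).
Solving: λ (I_D1 V_DS2 − I_D2 V_DS1) = I_D2 − I_D1, so λ = (0.526 − 0.385) / (0.385 × 8.46 − 0.526 × 2.78) = 0.141 / 1.79 = 0.0786 V⁻¹.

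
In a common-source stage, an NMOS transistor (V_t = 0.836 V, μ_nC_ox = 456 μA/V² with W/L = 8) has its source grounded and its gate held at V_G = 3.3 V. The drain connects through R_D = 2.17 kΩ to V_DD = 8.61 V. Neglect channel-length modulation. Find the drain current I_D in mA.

V_GS = V_G = 3.3 V, so V_ov = 3.3 − 0.836 = 2.46 V.
k_n = μ_nC_ox · (W/L) = 3.648 mA/V².
Assume saturation: I_D = ½ k_n V_ov² = 0.5 × 3.648 × 2.46² = 11.1 mA, giving V_DS = V_DD − I_D R_D = 8.61 − 11.1 × 2.17 = -15.4 V.
But -15.4 V < V_ov = 2.46 V, so the device is actually in triode.
In triode I_D = k_n[V_ov V_DS − ½ V_DS²] and I_D = (V_DD − V_DS)/R_D. Equating: 3.96 V_DS² − 20.51 V_DS + 8.61 = 0, giving V_DS = 0.461 V (the root below V_ov).
I_D = (8.61 − 0.461) / 2.17 = 3.76 mA.

I_D = 3.76 mA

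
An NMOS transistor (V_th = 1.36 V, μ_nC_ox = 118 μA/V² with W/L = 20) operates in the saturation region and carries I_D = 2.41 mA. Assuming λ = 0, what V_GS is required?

V_GS = 2.79 V

k_n = μ_nC_ox · (W/L) = 2.36 mA/V².
In saturation I_D = ½ k_n (V_GS − V_th)², so V_GS − V_th = √(2 I_D / k_n) = √(2 × 2.41 / 2.36) = 1.43 V.
V_GS = 1.36 + 1.43 = 2.79 V.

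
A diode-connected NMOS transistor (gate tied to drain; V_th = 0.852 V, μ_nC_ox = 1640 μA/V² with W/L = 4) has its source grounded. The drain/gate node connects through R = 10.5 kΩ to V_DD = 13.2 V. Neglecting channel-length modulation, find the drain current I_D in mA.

I_D = 1.12 mA

With gate tied to drain, V_GS = V_DS ≥ V_GS − V_th, so the device is in saturation.
k_n = μ_nC_ox · (W/L) = 6.56 mA/V².
KCL at the drain: ½ k_n (V_GS − V_th)² = (V_DD − V_GS)/R.
Let x = V_GS − 0.852. Then 34.4 x² + x − 12.35 = 0, giving x = 0.584 V (positive root), so V_GS = 1.44 V.
I_D = (V_DD − V_GS)/R = (13.2 − 1.44) / 10.5 = 1.12 mA.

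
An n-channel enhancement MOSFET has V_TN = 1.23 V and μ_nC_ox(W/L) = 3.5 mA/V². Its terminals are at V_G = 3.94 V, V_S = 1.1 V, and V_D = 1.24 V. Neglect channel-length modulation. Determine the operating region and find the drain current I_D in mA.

V_GS = V_G − V_S = 3.94 − 1.1 = 2.84 V; V_DS = V_D − V_S = 1.24 − 1.1 = 0.14 V.
V_ov = V_GS − V_TN = 2.84 − 1.23 = 1.61 V.
Since V_DS = 0.14 V < V_ov = 1.61 V, the device is in the triode region.
I_D = k_n [V_ov · V_DS − ½ V_DS²] = 3.5 × [1.61 × 0.14 − 0.5 × 0.14²] = 0.755 mA.

Triode; I_D = 0.755 mA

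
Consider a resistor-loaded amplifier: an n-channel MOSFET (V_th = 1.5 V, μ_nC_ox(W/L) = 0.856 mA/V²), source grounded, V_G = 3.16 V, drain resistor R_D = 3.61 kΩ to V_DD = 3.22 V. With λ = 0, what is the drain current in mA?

V_GS = V_G = 3.16 V, so V_ov = 3.16 − 1.5 = 1.66 V.
Assume saturation: I_D = ½ k_n V_ov² = 0.5 × 0.856 × 1.66² = 1.18 mA, giving V_DS = V_DD − I_D R_D = 3.22 − 1.18 × 3.61 = -1.04 V.
But -1.04 V < V_ov = 1.66 V, so the device is actually in triode.
In triode I_D = k_n[V_ov V_DS − ½ V_DS²] and I_D = (V_DD − V_DS)/R_D. Equating: 1.55 V_DS² − 6.13 V_DS + 3.22 = 0, giving V_DS = 0.623 V (the root below V_ov).
I_D = (3.22 − 0.623) / 3.61 = 0.719 mA.

I_D = 0.719 mA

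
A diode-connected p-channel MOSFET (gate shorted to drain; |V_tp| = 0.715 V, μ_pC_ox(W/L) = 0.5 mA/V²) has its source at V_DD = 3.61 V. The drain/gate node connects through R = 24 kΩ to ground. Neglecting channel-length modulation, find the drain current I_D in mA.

With gate tied to drain, V_SG = V_SD ≥ V_SG − |V_tp|, so the device is in saturation.
KCL at the drain: ½ k_p (V_SG − |V_tp|)² = (V_DD − V_SG)/R.
Let x = V_SG − 0.715. Then 6 x² + x − 2.895 = 0, giving x = 0.616 V (positive root), so V_SG = 1.33 V.
I_D = (V_DD − V_SG)/R = (3.61 − 1.33) / 24 = 0.0949 mA.

I_D = 0.0949 mA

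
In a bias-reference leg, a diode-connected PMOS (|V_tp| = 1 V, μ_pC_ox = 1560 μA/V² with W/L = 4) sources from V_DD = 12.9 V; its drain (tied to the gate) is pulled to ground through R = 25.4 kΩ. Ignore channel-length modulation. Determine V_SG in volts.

With gate tied to drain, V_SG = V_SD ≥ V_SG − |V_tp|, so the device is in saturation.
k_p = μ_pC_ox · (W/L) = 6.24 mA/V².
KCL at the drain: ½ k_p (V_SG − |V_tp|)² = (V_DD − V_SG)/R.
Let x = V_SG − 1. Then 79.2 x² + x − 11.9 = 0, giving x = 0.381 V (positive root), so V_SG = 1.38 V.
I_D = (V_DD − V_SG)/R = (12.9 − 1.38) / 25.4 = 0.453 mA.

V_SG = 1.38 V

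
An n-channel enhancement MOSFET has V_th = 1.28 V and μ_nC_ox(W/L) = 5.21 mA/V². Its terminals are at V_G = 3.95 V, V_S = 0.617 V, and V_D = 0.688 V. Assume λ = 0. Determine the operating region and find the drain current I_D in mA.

V_GS = V_G − V_S = 3.95 − 0.617 = 3.33 V; V_DS = V_D − V_S = 0.688 − 0.617 = 0.071 V.
V_ov = V_GS − V_th = 3.33 − 1.28 = 2.05 V.
Since V_DS = 0.071 V < V_ov = 2.05 V, the device is in the triode region.
I_D = k_n [V_ov · V_DS − ½ V_DS²] = 5.21 × [2.05 × 0.071 − 0.5 × 0.071²] = 0.746 mA.

Triode; I_D = 0.746 mA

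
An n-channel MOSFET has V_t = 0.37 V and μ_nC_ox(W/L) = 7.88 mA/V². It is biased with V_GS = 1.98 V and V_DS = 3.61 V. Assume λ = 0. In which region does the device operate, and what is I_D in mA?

V_ov = V_GS − V_t = 1.98 − 0.37 = 1.61 V.
Since V_DS = 3.61 V ≥ V_ov = 1.61 V, the device is in saturation.
I_D = ½ k_n V_ov² = 0.5 × 7.88 × 1.61² = 10.2 mA.

Saturation; I_D = 10.2 mA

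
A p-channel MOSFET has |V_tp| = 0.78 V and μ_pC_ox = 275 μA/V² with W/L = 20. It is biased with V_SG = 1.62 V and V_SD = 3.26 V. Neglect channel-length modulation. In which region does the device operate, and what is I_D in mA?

Saturation; I_D = 1.94 mA

k_p = μ_pC_ox · (W/L) = 5.5 mA/V².
V_ov = V_SG − |V_tp| = 1.62 − 0.78 = 0.84 V.
Since V_SD = 3.26 V ≥ V_ov = 0.84 V, the device is in saturation.
I_D = ½ k_p V_ov² = 0.5 × 5.5 × 0.84² = 1.94 mA.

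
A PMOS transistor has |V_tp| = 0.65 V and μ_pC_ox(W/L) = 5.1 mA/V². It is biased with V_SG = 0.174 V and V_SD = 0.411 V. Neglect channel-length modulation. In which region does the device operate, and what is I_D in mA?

V_SG = 0.174 V < |V_tp| = 0.65 V, so the transistor is in cutoff.

Cutoff; I_D = 0 mA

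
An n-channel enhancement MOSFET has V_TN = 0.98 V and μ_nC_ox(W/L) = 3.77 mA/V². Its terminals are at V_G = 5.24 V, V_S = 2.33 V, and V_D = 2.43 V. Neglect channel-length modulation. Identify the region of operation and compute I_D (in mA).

Triode; I_D = 0.709 mA

V_GS = V_G − V_S = 5.24 − 2.33 = 2.91 V; V_DS = V_D − V_S = 2.43 − 2.33 = 0.1 V.
V_ov = V_GS − V_TN = 2.91 − 0.98 = 1.93 V.
Since V_DS = 0.1 V < V_ov = 1.93 V, the device is in the triode region.
I_D = k_n [V_ov · V_DS − ½ V_DS²] = 3.77 × [1.93 × 0.1 − 0.5 × 0.1²] = 0.709 mA.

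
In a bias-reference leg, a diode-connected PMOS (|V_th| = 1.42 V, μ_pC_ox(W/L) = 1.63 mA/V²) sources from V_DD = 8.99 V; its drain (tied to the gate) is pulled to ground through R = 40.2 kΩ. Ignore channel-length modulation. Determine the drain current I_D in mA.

I_D = 0.177 mA

With gate tied to drain, V_SG = V_SD ≥ V_SG − |V_th|, so the device is in saturation.
KCL at the drain: ½ k_p (V_SG − |V_th|)² = (V_DD − V_SG)/R.
Let x = V_SG − 1.42. Then 32.8 x² + x − 7.57 = 0, giving x = 0.466 V (positive root), so V_SG = 1.89 V.
I_D = (V_DD − V_SG)/R = (8.99 − 1.89) / 40.2 = 0.177 mA.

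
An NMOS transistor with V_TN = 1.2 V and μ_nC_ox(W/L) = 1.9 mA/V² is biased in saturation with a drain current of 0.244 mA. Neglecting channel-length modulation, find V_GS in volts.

V_GS = 1.71 V

In saturation I_D = ½ k_n (V_GS − V_TN)², so V_GS − V_TN = √(2 I_D / k_n) = √(2 × 0.244 / 1.9) = 0.507 V.
V_GS = 1.2 + 0.507 = 1.71 V.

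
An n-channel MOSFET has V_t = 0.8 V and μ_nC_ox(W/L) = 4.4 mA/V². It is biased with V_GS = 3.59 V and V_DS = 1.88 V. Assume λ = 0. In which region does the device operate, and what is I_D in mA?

V_ov = V_GS − V_t = 3.59 − 0.8 = 2.79 V.
Since V_DS = 1.88 V < V_ov = 2.79 V, the device is in the triode region.
I_D = k_n [V_ov · V_DS − ½ V_DS²] = 4.4 × [2.79 × 1.88 − 0.5 × 1.88²] = 15.3 mA.

Triode; I_D = 15.3 mA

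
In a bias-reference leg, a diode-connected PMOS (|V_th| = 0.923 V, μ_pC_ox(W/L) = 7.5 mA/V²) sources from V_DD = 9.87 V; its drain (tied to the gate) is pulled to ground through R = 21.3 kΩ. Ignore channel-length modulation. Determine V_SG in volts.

V_SG = 1.25 V

With gate tied to drain, V_SG = V_SD ≥ V_SG − |V_th|, so the device is in saturation.
KCL at the drain: ½ k_p (V_SG − |V_th|)² = (V_DD − V_SG)/R.
Let x = V_SG − 0.923. Then 79.9 x² + x − 8.947 = 0, giving x = 0.328 V (positive root), so V_SG = 1.25 V.
I_D = (V_DD − V_SG)/R = (9.87 − 1.25) / 21.3 = 0.405 mA.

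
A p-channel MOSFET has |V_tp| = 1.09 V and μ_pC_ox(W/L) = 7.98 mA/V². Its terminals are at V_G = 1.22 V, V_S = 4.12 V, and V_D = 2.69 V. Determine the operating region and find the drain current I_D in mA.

Triode; I_D = 12.5 mA

V_SG = V_S − V_G = 4.12 − 1.22 = 2.9 V; V_SD = V_S − V_D = 4.12 − 2.69 = 1.43 V.
V_ov = V_SG − |V_tp| = 2.9 − 1.09 = 1.81 V.
Since V_SD = 1.43 V < V_ov = 1.81 V, the device is in the triode region.
I_D = k_p [V_ov · V_SD − ½ V_SD²] = 7.98 × [1.81 × 1.43 − 0.5 × 1.43²] = 12.5 mA.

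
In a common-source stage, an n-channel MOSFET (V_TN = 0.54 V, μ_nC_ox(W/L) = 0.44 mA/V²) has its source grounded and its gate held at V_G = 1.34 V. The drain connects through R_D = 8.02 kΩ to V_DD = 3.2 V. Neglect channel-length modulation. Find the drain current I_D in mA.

V_GS = V_G = 1.34 V, so V_ov = 1.34 − 0.54 = 0.8 V.
Assume saturation: I_D = ½ k_n V_ov² = 0.5 × 0.44 × 0.8² = 0.141 mA, giving V_DS = V_DD − I_D R_D = 3.2 − 0.141 × 8.02 = 2.07 V.
V_DS = 2.07 V ≥ V_ov = 0.8 V, confirming saturation.

I_D = 0.141 mA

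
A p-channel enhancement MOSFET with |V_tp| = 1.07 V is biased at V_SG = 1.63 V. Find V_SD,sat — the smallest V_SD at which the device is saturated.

The boundary between triode and saturation is V_SD = V_SG − |V_tp| = V_ov.
V_ov = 1.63 − 1.07 = 0.56 V.

V_SD,sat = 0.560 V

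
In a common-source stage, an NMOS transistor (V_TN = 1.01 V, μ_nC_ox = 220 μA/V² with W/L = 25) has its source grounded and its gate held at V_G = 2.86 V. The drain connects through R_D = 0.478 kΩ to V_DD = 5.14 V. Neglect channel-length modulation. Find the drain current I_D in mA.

I_D = 8.25 mA

V_GS = V_G = 2.86 V, so V_ov = 2.86 − 1.01 = 1.85 V.
k_n = μ_nC_ox · (W/L) = 5.5 mA/V².
Assume saturation: I_D = ½ k_n V_ov² = 0.5 × 5.5 × 1.85² = 9.41 mA, giving V_DS = V_DD − I_D R_D = 5.14 − 9.41 × 0.478 = 0.641 V.
But 0.641 V < V_ov = 1.85 V, so the device is actually in triode.
In triode I_D = k_n[V_ov V_DS − ½ V_DS²] and I_D = (V_DD − V_DS)/R_D. Equating: 1.31 V_DS² − 5.864 V_DS + 5.14 = 0, giving V_DS = 1.2 V (the root below V_ov).
I_D = (5.14 − 1.2) / 0.478 = 8.25 mA.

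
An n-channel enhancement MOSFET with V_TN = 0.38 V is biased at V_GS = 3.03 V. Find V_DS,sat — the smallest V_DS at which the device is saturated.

The boundary between triode and saturation is V_DS = V_GS − V_TN = V_ov.
V_ov = 3.03 − 0.38 = 2.65 V.

V_DS,sat = 2.65 V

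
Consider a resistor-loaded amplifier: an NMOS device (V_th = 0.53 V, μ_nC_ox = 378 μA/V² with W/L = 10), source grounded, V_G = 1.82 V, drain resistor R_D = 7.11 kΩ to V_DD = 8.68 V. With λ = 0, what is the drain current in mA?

V_GS = V_G = 1.82 V, so V_ov = 1.82 − 0.53 = 1.29 V.
k_n = μ_nC_ox · (W/L) = 3.78 mA/V².
Assume saturation: I_D = ½ k_n V_ov² = 0.5 × 3.78 × 1.29² = 3.15 mA, giving V_DS = V_DD − I_D R_D = 8.68 − 3.15 × 7.11 = -13.7 V.
But -13.7 V < V_ov = 1.29 V, so the device is actually in triode.
In triode I_D = k_n[V_ov V_DS − ½ V_DS²] and I_D = (V_DD − V_DS)/R_D. Equating: 13.4 V_DS² − 35.67 V_DS + 8.68 = 0, giving V_DS = 0.271 V (the root below V_ov).
I_D = (8.68 − 0.271) / 7.11 = 1.18 mA.

I_D = 1.18 mA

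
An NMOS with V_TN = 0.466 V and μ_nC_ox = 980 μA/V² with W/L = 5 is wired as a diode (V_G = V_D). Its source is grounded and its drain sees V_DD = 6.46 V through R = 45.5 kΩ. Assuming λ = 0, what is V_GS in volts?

V_GS = 0.693 V

With gate tied to drain, V_GS = V_DS ≥ V_GS − V_TN, so the device is in saturation.
k_n = μ_nC_ox · (W/L) = 4.9 mA/V².
KCL at the drain: ½ k_n (V_GS − V_TN)² = (V_DD − V_GS)/R.
Let x = V_GS − 0.466. Then 111 x² + x − 5.994 = 0, giving x = 0.227 V (positive root), so V_GS = 0.693 V.
I_D = (V_DD − V_GS)/R = (6.46 − 0.693) / 45.5 = 0.127 mA.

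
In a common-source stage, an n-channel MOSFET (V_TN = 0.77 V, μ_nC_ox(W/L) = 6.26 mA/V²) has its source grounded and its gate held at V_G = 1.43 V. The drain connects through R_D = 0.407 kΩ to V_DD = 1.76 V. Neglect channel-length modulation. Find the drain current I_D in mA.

V_GS = V_G = 1.43 V, so V_ov = 1.43 − 0.77 = 0.66 V.
Assume saturation: I_D = ½ k_n V_ov² = 0.5 × 6.26 × 0.66² = 1.36 mA, giving V_DS = V_DD − I_D R_D = 1.76 − 1.36 × 0.407 = 1.21 V.
V_DS = 1.21 V ≥ V_ov = 0.66 V, confirming saturation.

I_D = 1.36 mA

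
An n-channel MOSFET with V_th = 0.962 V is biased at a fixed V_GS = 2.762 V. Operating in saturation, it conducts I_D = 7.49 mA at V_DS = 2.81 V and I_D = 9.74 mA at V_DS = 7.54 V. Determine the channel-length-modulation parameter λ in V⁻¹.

With V_GS fixed, I_D ∝ (1 + λ V_DS) in saturation, so I_D2/I_D1 = (1 + λ V_DS2)/(1 + λ V_DS1).
9.74/7.49 = 1.3 = (1 + 7.54 λ)/(1 + 2.81 λ).
Solving: λ (I_D1 V_DS2 − I_D2 V_DS1) = I_D2 − I_D1, so λ = (9.74 − 7.49) / (7.49 × 7.54 − 9.74 × 2.81) = 2.25 / 29.1 = 0.0773 V⁻¹.

λ = 0.0773 V⁻¹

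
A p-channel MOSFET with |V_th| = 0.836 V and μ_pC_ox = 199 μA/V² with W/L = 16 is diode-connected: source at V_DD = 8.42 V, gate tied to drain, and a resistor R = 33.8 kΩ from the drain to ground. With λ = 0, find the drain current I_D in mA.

I_D = 0.214 mA

With gate tied to drain, V_SG = V_SD ≥ V_SG − |V_th|, so the device is in saturation.
k_p = μ_pC_ox · (W/L) = 3.184 mA/V².
KCL at the drain: ½ k_p (V_SG − |V_th|)² = (V_DD − V_SG)/R.
Let x = V_SG − 0.836. Then 53.8 x² + x − 7.584 = 0, giving x = 0.366 V (positive root), so V_SG = 1.2 V.
I_D = (V_DD − V_SG)/R = (8.42 − 1.2) / 33.8 = 0.214 mA.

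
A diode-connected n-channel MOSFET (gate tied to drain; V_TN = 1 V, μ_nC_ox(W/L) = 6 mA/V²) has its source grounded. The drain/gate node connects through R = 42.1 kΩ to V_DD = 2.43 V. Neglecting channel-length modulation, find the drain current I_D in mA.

With gate tied to drain, V_GS = V_DS ≥ V_GS − V_TN, so the device is in saturation.
KCL at the drain: ½ k_n (V_GS − V_TN)² = (V_DD − V_GS)/R.
Let x = V_GS − 1. Then 126 x² + x − 1.43 = 0, giving x = 0.103 V (positive root), so V_GS = 1.1 V.
I_D = (V_DD − V_GS)/R = (2.43 − 1.1) / 42.1 = 0.0315 mA.

I_D = 0.0315 mA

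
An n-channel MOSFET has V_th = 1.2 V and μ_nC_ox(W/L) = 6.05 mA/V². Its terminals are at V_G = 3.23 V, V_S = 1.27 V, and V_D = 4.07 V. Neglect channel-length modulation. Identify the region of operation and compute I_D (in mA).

V_GS = V_G − V_S = 3.23 − 1.27 = 1.96 V; V_DS = V_D − V_S = 4.07 − 1.27 = 2.8 V.
V_ov = V_GS − V_th = 1.96 − 1.2 = 0.76 V.
Since V_DS = 2.8 V ≥ V_ov = 0.76 V, the device is in saturation.
I_D = ½ k_n V_ov² = 0.5 × 6.05 × 0.76² = 1.75 mA.

Saturation; I_D = 1.75 mA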